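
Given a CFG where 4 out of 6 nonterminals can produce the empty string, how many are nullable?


Nonterminals: {S, A, B, C, D, E}
A nonterminal is nullable if it can derive epsilon
Counting nullable nonterminals: 4
Total nullable = 4

4


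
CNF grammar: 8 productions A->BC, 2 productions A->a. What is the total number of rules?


CNF allows two rule forms:
  A -> BC (binary): 8 rules
  A -> a (terminal): 2 rules
Total = 8 + 2 = 10

10


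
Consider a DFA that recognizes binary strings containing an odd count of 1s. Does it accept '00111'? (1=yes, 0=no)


DFA has 2 states: q_even (start, accept=no) and q_odd
Processing string '00111' character by character:
  Position 0: read '0', 1-count=0 -> q_even (no change)
  Position 1: read '0', 1-count=0 -> q_even (no change)
  Position 2: read '1', 1-count=1 -> q_odd
  Position 3: read '1', 1-count=2 -> q_even
  Position 4: read '1', 1-count=3 -> q_odd
Final state: q_odd, total 1s = 3 (odd); the DFA requires an odd count -> accept

1


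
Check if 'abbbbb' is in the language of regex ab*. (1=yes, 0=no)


Pattern: ab*
String: 'abbbbb'
Pattern requires: exactly one 'a' followed by zero or more 'b's
First char is 'a' -> OK
Rest 'bbbbb': all b's? Yes
Result: 1

1


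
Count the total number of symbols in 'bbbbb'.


String: 'bbbbb'
Counting characters:
  'b' appears 5 time(s)
Total length = 0 + 5 = 5

5


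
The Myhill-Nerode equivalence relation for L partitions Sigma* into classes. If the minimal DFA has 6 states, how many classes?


Myhill-Nerode theorem:
Number of equivalence classes = number of states in minimal DFA
Minimal DFA states = 6
Therefore equivalence classes = 6

6


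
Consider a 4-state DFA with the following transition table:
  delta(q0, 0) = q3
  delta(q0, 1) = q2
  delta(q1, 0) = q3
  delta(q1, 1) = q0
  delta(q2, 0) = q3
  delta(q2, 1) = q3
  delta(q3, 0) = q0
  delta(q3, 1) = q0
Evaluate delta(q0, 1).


Looking up transition function:
delta(q0, 1) in the table
Row: q0, Column: 1
Result: q2

q2


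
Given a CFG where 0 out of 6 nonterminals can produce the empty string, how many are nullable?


Nonterminals: {S, A, B, C, D, E}
A nonterminal is nullable if it can derive epsilon
Counting nullable nonterminals: 0
Total nullable = 0

0


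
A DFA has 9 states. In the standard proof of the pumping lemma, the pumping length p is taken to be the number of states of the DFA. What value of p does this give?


Pumping lemma for regular languages (standard proof):
Take p = |Q|, the number of DFA states.
Any string of length >= |Q| passes through |Q|+1 states while reading its first |Q| symbols,
so by pigeonhole some state repeats, giving the loop that can be pumped.
Here |Q| = 9
Therefore the proof uses p = 9

9


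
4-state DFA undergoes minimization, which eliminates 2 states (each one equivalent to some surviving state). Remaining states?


Original DFA: 4 states
Redundant states removed: 2
Minimized states = original - removed
= 4 - 2
= 2

2


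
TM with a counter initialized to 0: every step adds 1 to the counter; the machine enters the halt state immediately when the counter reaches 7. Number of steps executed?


Counter starts at 0. Counting sequence:
  Step 1: counter = 1
  Step 2: counter = 2
  Step 3: counter = 3
  Step 4: counter = 4
  Step 5: counter = 5
  Step 6: counter = 6
  Step 7: counter = 7
Counter reached 7 -> halt
Total steps = 7

7


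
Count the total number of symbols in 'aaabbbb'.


String: 'aaabbbb'
Counting characters:
  'a' appears 3 time(s)
  'b' appears 4 time(s)
Total length = 3 + 4 = 7

7


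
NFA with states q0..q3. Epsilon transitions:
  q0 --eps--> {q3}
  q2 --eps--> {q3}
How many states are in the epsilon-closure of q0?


Starting from q0
Initialize closure = {q0}
Follow epsilon from q0 -> add q3
Final closure: {q0, q3}
Size = 2

2


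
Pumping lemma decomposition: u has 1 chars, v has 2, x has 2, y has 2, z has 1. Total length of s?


|s| = |u| + |v| + |x| + |y| + |z|
= 1 + 2 + 2 + 2 + 1
= 3 + 2 + 3
= 5 + 3
= 8

8


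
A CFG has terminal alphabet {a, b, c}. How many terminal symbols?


Terminal symbols: a, b, c
Counting each: a (#1), b (#2), c (#3)
Total = 3

3


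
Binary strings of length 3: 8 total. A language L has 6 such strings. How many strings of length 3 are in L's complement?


Alphabet: {0,1}
String length: 3
Total strings of length 3 = 2^3 = 8
Strings in L = 6
Complement = total - |L|
= 8 - 6
= 2

2


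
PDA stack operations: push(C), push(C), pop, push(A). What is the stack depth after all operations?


Tracing stack operations:
  push(C) -> stack = [C], depth=1
  push(C) -> stack = [C,C], depth=2
  pop -> removed C, stack = [C], depth=1
  push(A) -> stack = [C,A], depth=2
Final depth = 2

2


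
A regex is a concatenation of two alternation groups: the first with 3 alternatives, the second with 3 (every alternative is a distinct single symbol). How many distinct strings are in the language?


First group: 3 alternatives
Second group: 3 alternatives
Concatenation: each choice from group 1 pairs with each from group 2
Total = 3 x 3 = 9

9


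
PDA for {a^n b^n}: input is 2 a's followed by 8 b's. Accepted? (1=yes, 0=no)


Language requires equal numbers of a's and b's
PDA pushes for each 'a', pops for each 'b'
Number of a's = 2
Number of b's = 8
2 != 8 -> Reject

0


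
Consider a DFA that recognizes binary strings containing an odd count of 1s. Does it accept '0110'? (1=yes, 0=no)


DFA has 2 states: q_even (start, accept=no) and q_odd
Processing string '0110' character by character:
  Position 0: read '0', 1-count=0 -> q_even (no change)
  Position 1: read '1', 1-count=1 -> q_odd
  Position 2: read '1', 1-count=2 -> q_even
  Position 3: read '0', 1-count=2 -> q_even (no change)
Final state: q_even, total 1s = 2 (even); the DFA requires an odd count -> reject

0


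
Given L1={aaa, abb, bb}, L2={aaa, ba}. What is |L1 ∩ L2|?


L1 = {aaa, abb, bb}
L2 = {aaa, ba}
Checking each string in L1 against L2:
  'aaa': in L2? Yes
  'abb': in L2? No
  'bb': in L2? No
Intersection = {aaa}
|L1 ∩ L2| = 1

1


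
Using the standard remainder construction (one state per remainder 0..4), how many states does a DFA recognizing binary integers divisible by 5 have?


Divisibility by 5 is tracked via the remainder mod 5: 0, 1, ..., 4
The construction assigns one state to each remainder
Number of remainders = 5

5


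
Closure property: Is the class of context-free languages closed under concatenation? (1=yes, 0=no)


CFL closure properties:
  Closed under: union, concatenation, Kleene star
  NOT closed under: intersection, complement
Operation 'concatenation' is in closed list -> Yes (closed)

1


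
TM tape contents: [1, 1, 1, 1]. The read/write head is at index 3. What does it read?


Tape: [1, 1, 1, 1]
Positions: 0 1 2 3
Values:    1 1 1 1
Head at position 3
tape[3] = 1

1


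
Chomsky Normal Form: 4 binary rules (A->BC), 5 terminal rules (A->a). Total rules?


CNF allows two rule forms:
  A -> BC (binary): 4 rules
  A -> a (terminal): 5 rules
Total = 4 + 5 = 9

9


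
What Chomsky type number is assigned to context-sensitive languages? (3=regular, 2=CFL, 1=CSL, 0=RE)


Chomsky hierarchy levels:
  Type 3: Regular (DFA/NFA/regex)
  Type 2: Context-free (PDA)
  Type 1: Context-sensitive
  Type 0: Recursively enumerable (TM)
'context-sensitive' corresponds to Type 1

1


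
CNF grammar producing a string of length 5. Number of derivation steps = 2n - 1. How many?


Chomsky Normal Form derivation:
String length n = 5
Each step either:
  - Splits a nonterminal into two (n-1 such steps)
  - Converts a nonterminal to terminal (n such steps)
Total = (n-1) + n = 2n - 1
= 2(5) - 1
= 10 - 1
= 9

9


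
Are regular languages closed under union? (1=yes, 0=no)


Regular languages are closed under:
- Union (DFA product construction)
- Intersection (DFA product construction)
- Complement (swap accept/reject states)
- Concatenation (NFA construction)
- Kleene star (NFA construction)
union is in this list
Therefore: closed

1


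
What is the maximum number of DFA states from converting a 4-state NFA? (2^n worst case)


NFA has 4 states
Subset construction: each DFA state = subset of NFA states
Maximum subsets = 2^4
2^4 = 16

16


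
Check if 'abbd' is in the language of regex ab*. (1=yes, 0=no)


Pattern: ab*
String: 'abbd'
Pattern requires: exactly one 'a' followed by zero or more 'b's
First char is 'a' -> OK
Rest 'bbd': all b's? No
Result: 0

0


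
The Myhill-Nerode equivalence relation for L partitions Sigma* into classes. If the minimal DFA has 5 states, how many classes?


Myhill-Nerode theorem:
Number of equivalence classes = number of states in minimal DFA
Minimal DFA states = 5
Therefore equivalence classes = 5

5


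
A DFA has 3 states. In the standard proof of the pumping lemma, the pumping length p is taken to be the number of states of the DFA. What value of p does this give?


Pumping lemma for regular languages (standard proof):
Take p = |Q|, the number of DFA states.
Any string of length >= |Q| passes through |Q|+1 states while reading its first |Q| symbols,
so by pigeonhole some state repeats, giving the loop that can be pumped.
Here |Q| = 3
Therefore the proof uses p = 3

3


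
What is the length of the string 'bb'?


String: 'bb'
Counting characters:
  'b' appears 2 time(s)
Total length = 0 + 2 = 2

2


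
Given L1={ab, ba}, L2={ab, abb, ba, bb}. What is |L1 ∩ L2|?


L1 = {ab, ba}
L2 = {ab, abb, ba, bb}
Checking each string in L1 against L2:
  'ab': in L2? Yes
  'ba': in L2? Yes
Intersection = {ab, ba}
|L1 ∩ L2| = 2

2


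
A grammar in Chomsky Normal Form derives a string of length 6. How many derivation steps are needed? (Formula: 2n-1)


Chomsky Normal Form derivation:
String length n = 6
Each step either:
  - Splits a nonterminal into two (n-1 such steps)
  - Converts a nonterminal to terminal (n such steps)
Total = (n-1) + n = 2n - 1
= 2(6) - 1
= 12 - 1
= 11

11


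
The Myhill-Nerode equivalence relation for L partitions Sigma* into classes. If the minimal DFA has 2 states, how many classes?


Myhill-Nerode theorem:
Number of equivalence classes = number of states in minimal DFA
Minimal DFA states = 2
Therefore equivalence classes = 2

2


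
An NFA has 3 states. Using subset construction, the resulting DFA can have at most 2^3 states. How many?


NFA has 3 states
Subset construction: each DFA state = subset of NFA states
Maximum subsets = 2^3
2^3 = 8

8


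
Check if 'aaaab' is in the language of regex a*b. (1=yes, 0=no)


Pattern: a*b
String: 'aaaab'
Pattern requires: zero or more 'a's followed by exactly one 'b'
Found 4 leading 'a's
Remaining: 'b'
Remaining is exactly 'b' -> match
Result: 1

1


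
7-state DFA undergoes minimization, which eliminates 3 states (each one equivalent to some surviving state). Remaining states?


Original DFA: 7 states
Redundant states removed: 3
Minimized states = original - removed
= 7 - 3
= 4

4


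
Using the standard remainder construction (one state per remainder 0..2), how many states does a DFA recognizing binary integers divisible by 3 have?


Divisibility by 3 is tracked via the remainder mod 3: 0, 1, ..., 2
The construction assigns one state to each remainder
Number of remainders = 3

3


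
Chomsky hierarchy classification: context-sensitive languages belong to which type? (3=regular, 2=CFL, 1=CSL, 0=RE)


Chomsky hierarchy levels:
  Type 3: Regular (DFA/NFA/regex)
  Type 2: Context-free (PDA)
  Type 1: Context-sensitive
  Type 0: Recursively enumerable (TM)
'context-sensitive' corresponds to Type 1

1


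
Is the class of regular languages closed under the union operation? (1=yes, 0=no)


Regular languages are closed under:
- Union (DFA product construction)
- Intersection (DFA product construction)
- Complement (swap accept/reject states)
- Concatenation (NFA construction)
- Kleene star (NFA construction)
union is in this list
Therefore: closed

1


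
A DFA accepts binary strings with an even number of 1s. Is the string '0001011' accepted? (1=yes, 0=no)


DFA has 2 states: q_even (start, accept=yes) and q_odd
Processing string '0001011' character by character:
  Position 0: read '0', 1-count=0 -> q_even (no change)
  Position 1: read '0', 1-count=0 -> q_even (no change)
  Position 2: read '0', 1-count=0 -> q_even (no change)
  Position 3: read '1', 1-count=1 -> q_odd
  Position 4: read '0', 1-count=1 -> q_odd (no change)
  Position 5: read '1', 1-count=2 -> q_even
  Position 6: read '1', 1-count=3 -> q_odd
Final state: q_odd, total 1s = 3 (odd); the DFA requires an even count -> reject

0


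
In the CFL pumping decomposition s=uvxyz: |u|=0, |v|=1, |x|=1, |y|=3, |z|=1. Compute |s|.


|s| = |u| + |v| + |x| + |y| + |z|
= 0 + 1 + 1 + 3 + 1
= 1 + 1 + 4
= 2 + 4
= 6

6


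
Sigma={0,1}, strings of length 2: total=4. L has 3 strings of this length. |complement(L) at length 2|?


Alphabet: {0,1}
String length: 2
Total strings of length 2 = 2^2 = 4
Strings in L = 3
Complement = total - |L|
= 4 - 3
= 1

1


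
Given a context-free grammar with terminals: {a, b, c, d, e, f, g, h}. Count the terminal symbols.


Terminal symbols: a, b, c, d, e, f, g, h
Counting each: a (#1), b (#2), c (#3), d (#4), e (#5), f (#6), g (#7), h (#8)
Total = 8

8


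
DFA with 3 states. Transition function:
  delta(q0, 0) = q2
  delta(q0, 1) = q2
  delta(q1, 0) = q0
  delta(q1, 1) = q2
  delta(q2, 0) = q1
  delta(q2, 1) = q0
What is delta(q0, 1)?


Looking up transition function:
delta(q0, 1) in the table
Row: q0, Column: 1
Result: q2

q2


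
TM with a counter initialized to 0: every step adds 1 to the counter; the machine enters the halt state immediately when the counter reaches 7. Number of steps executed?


Counter starts at 0. Counting sequence:
  Step 1: counter = 1
  Step 2: counter = 2
  Step 3: counter = 3
  Step 4: counter = 4
  Step 5: counter = 5
  Step 6: counter = 6
  Step 7: counter = 7
Counter reached 7 -> halt
Total steps = 7

7


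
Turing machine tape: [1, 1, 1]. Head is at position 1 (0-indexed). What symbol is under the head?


Tape: [1, 1, 1]
Positions: 0 1 2
Values:    1 1 1
Head at position 1
tape[1] = 1

1


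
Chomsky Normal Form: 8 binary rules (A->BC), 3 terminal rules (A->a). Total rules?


CNF allows two rule forms:
  A -> BC (binary): 8 rules
  A -> a (terminal): 3 rules
Total = 8 + 3 = 11

11


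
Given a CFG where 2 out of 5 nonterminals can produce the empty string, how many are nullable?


Nonterminals: {S, A, B, C, D}
A nonterminal is nullable if it can derive epsilon
Counting nullable nonterminals: 2
Total nullable = 2

2


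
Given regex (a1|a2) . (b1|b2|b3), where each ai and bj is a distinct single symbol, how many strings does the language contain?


First group: 2 alternatives
Second group: 3 alternatives
Concatenation: each choice from group 1 pairs with each from group 2
Total = 2 x 3 = 6

6


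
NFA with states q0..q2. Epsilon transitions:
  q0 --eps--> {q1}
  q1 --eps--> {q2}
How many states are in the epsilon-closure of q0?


Starting from q0
Initialize closure = {q0}
Follow epsilon from q0 -> add q1
Follow epsilon from q1 -> add q2
Final closure: {q0, q1, q2}
Size = 3

3


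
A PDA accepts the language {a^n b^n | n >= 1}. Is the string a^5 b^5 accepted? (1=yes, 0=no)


Language requires equal numbers of a's and b's
PDA pushes for each 'a', pops for each 'b'
Number of a's = 5
Number of b's = 5
5 == 5 -> Accept

1


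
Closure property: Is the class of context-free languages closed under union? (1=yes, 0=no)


CFL closure properties:
  Closed under: union, concatenation, Kleene star
  NOT closed under: intersection, complement
Operation 'union' is in closed list -> Yes (closed)

1


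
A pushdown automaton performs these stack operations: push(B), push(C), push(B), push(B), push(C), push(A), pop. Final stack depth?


Tracing stack operations:
  push(B) -> stack = [B], depth=1
  push(C) -> stack = [B,C], depth=2
  push(B) -> stack = [B,C,B], depth=3
  push(B) -> stack = [B,C,B,B], depth=4
  push(C) -> stack = [B,C,B,B,C], depth=5
  push(A) -> stack = [B,C,B,B,C,A], depth=6
  pop -> removed A, stack = [B,C,B,B,C], depth=5
Final depth = 5

5


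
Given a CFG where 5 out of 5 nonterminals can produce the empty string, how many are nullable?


Nonterminals: {S, A, B, C, D}
A nonterminal is nullable if it can derive epsilon
Counting nullable nonterminals: 5
Total nullable = 5

5


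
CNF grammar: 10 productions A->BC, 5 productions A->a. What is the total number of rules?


CNF allows two rule forms:
  A -> BC (binary): 10 rules
  A -> a (terminal): 5 rules
Total = 10 + 5 = 15

15


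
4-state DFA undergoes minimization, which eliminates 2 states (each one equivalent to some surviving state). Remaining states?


Original DFA: 4 states
Redundant states removed: 2
Minimized states = original - removed
= 4 - 2
= 2

2


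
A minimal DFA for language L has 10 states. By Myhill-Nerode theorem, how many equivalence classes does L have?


Myhill-Nerode theorem:
Number of equivalence classes = number of states in minimal DFA
Minimal DFA states = 10
Therefore equivalence classes = 10

10


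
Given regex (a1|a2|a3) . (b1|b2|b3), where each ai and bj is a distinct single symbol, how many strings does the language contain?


First group: 3 alternatives
Second group: 3 alternatives
Concatenation: each choice from group 1 pairs with each from group 2
Total = 3 x 3 = 9

9


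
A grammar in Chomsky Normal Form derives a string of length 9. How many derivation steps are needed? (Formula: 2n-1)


Chomsky Normal Form derivation:
String length n = 9
Each step either:
  - Splits a nonterminal into two (n-1 such steps)
  - Converts a nonterminal to terminal (n such steps)
Total = (n-1) + n = 2n - 1
= 2(9) - 1
= 18 - 1
= 17

17


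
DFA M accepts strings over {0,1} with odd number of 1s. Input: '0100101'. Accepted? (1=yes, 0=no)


DFA has 2 states: q_even (start, accept=no) and q_odd
Processing string '0100101' character by character:
  Position 0: read '0', 1-count=0 -> q_even (no change)
  Position 1: read '1', 1-count=1 -> q_odd
  Position 2: read '0', 1-count=1 -> q_odd (no change)
  Position 3: read '0', 1-count=1 -> q_odd (no change)
  Position 4: read '1', 1-count=2 -> q_even
  Position 5: read '0', 1-count=2 -> q_even (no change)
  Position 6: read '1', 1-count=3 -> q_odd
Final state: q_odd, total 1s = 3 (odd); the DFA requires an odd count -> accept

1


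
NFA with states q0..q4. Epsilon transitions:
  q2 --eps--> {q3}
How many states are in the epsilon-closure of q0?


Starting from q0
Initialize closure = {q0}
q0 has no outgoing epsilon transitions -> nothing to add
Final closure: {q0}
Size = 1

1


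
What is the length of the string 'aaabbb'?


String: 'aaabbb'
Counting characters:
  'a' appears 3 time(s)
  'b' appears 3 time(s)
Total length = 3 + 3 = 6

6


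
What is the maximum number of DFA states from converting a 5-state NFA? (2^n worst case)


NFA has 5 states
Subset construction: each DFA state = subset of NFA states
Maximum subsets = 2^5
2^5 = 32

32


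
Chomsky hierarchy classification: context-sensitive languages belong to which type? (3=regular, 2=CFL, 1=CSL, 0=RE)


Chomsky hierarchy levels:
  Type 3: Regular (DFA/NFA/regex)
  Type 2: Context-free (PDA)
  Type 1: Context-sensitive
  Type 0: Recursively enumerable (TM)
'context-sensitive' corresponds to Type 1

1


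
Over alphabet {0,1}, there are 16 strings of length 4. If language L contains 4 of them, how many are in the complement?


Alphabet: {0,1}
String length: 4
Total strings of length 4 = 2^4 = 16
Strings in L = 4
Complement = total - |L|
= 16 - 4
= 12

12


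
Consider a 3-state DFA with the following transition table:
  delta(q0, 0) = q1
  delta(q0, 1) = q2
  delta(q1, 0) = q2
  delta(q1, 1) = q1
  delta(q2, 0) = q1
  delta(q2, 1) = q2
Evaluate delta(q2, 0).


Looking up transition function:
delta(q2, 0) in the table
Row: q2, Column: 0
Result: q1

q1


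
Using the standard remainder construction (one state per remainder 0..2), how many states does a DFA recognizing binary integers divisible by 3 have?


Divisibility by 3 is tracked via the remainder mod 3: 0, 1, ..., 2
The construction assigns one state to each remainder
Number of remainders = 3

3


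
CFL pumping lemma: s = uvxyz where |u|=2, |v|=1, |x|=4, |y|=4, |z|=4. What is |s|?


|s| = |u| + |v| + |x| + |y| + |z|
= 2 + 1 + 4 + 4 + 4
= 3 + 4 + 8
= 7 + 8
= 15

15


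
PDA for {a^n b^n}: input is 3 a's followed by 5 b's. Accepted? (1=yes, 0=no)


Language requires equal numbers of a's and b's
PDA pushes for each 'a', pops for each 'b'
Number of a's = 3
Number of b's = 5
3 != 5 -> Reject

0


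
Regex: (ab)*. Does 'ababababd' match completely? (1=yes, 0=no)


Pattern: (ab)*
String: 'ababababd'
Pattern requires: zero or more repetitions of 'ab'
Length 9 is odd -> cannot be (ab)* -> no match
Result: 0

0


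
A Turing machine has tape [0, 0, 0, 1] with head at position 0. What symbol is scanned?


Tape: [0, 0, 0, 1]
Positions: 0 1 2 3
Values:    0 0 0 1
Head at position 0
tape[0] = 0

0


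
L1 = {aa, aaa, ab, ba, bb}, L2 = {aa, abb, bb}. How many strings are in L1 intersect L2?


L1 = {aa, aaa, ab, ba, bb}
L2 = {aa, abb, bb}
Checking each string in L1 against L2:
  'aa': in L2? Yes
  'aaa': in L2? No
  'ab': in L2? No
  'ba': in L2? No
  'bb': in L2? Yes
Intersection = {aa, bb}
|L1 ∩ L2| = 2

2


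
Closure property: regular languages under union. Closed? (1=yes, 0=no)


Regular languages are closed under:
- Union (DFA product construction)
- Intersection (DFA product construction)
- Complement (swap accept/reject states)
- Concatenation (NFA construction)
- Kleene star (NFA construction)
union is in this list
Therefore: closed

1


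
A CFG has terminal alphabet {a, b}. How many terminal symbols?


Terminal symbols: a, b
Counting each: a (#1), b (#2)
Total = 2

2


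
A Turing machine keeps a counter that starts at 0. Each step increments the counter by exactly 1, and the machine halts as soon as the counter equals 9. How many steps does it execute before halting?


Counter starts at 0. Counting sequence:
  Step 1: counter = 1
  Step 2: counter = 2
  Step 3: counter = 3
  Step 4: counter = 4
  Step 5: counter = 5
  Step 6: counter = 6
  ...
  Step 9: counter = 9
Counter reached 9 -> halt
Total steps = 9

9


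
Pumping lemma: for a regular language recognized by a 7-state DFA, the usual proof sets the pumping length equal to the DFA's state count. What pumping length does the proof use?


Pumping lemma for regular languages (standard proof):
Take p = |Q|, the number of DFA states.
Any string of length >= |Q| passes through |Q|+1 states while reading its first |Q| symbols,
so by pigeonhole some state repeats, giving the loop that can be pumped.
Here |Q| = 7
Therefore the proof uses p = 7

7


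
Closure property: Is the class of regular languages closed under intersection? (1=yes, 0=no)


Regular languages are closed under all standard operations:
- Union: Yes (product construction)
- Intersection: Yes (product construction)
- Complement: Yes (swap accept/reject)
- Concatenation: Yes (NFA construction)
Operation: intersection -> Closed

1


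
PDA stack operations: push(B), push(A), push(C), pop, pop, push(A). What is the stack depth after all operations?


Tracing stack operations:
  push(B) -> stack = [B], depth=1
  push(A) -> stack = [B,A], depth=2
  push(C) -> stack = [B,A,C], depth=3
  pop -> removed C, stack = [B,A], depth=2
  pop -> removed A, stack = [B], depth=1
  push(A) -> stack = [B,A], depth=2
Final depth = 2

2


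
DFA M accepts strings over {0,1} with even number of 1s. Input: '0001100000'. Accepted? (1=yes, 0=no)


DFA has 2 states: q_even (start, accept=yes) and q_odd
Processing string '0001100000' character by character:
  Position 0: read '0', 1-count=0 -> q_even (no change)
  Position 1: read '0', 1-count=0 -> q_even (no change)
  Position 2: read '0', 1-count=0 -> q_even (no change)
  Position 3: read '1', 1-count=1 -> q_odd
  Position 4: read '1', 1-count=2 -> q_even
  Position 5: read '0', 1-count=2 -> q_even (no change)
  Position 6: read '0', 1-count=2 -> q_even (no change)
  Position 7: read '0', 1-count=2 -> q_even (no change)
  Position 8: read '0', 1-count=2 -> q_even (no change)
  Position 9: read '0', 1-count=2 -> q_even (no change)
Final state: q_even, total 1s = 2 (even); the DFA requires an even count -> accept

1


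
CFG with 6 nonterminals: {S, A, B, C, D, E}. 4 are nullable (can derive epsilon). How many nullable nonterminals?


Nonterminals: {S, A, B, C, D, E}
A nonterminal is nullable if it can derive epsilon
Counting nullable nonterminals: 4
Total nullable = 4

4


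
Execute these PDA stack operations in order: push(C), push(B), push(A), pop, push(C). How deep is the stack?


Tracing stack operations:
  push(C) -> stack = [C], depth=1
  push(B) -> stack = [C,B], depth=2
  push(A) -> stack = [C,B,A], depth=3
  pop -> removed A, stack = [C,B], depth=2
  push(C) -> stack = [C,B,C], depth=3
Final depth = 3

3


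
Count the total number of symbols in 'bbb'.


String: 'bbb'
Counting characters:
  'b' appears 3 time(s)
Total length = 0 + 3 = 3

3


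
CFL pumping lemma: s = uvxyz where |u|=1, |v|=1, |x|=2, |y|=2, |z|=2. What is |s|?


|s| = |u| + |v| + |x| + |y| + |z|
= 1 + 1 + 2 + 2 + 2
= 2 + 2 + 4
= 4 + 4
= 8

8


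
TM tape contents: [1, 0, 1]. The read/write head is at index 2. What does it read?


Tape: [1, 0, 1]
Positions: 0 1 2
Values:    1 0 1
Head at position 2
tape[2] = 1

1


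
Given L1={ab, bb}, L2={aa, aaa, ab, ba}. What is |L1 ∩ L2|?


L1 = {ab, bb}
L2 = {aa, aaa, ab, ba}
Checking each string in L1 against L2:
  'ab': in L2? Yes
  'bb': in L2? No
Intersection = {ab}
|L1 ∩ L2| = 1

1


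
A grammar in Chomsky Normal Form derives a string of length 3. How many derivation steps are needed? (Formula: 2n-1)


Chomsky Normal Form derivation:
String length n = 3
Each step either:
  - Splits a nonterminal into two (n-1 such steps)
  - Converts a nonterminal to terminal (n such steps)
Total = (n-1) + n = 2n - 1
= 2(3) - 1
= 6 - 1
= 5

5


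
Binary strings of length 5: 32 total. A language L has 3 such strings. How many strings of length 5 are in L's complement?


Alphabet: {0,1}
String length: 5
Total strings of length 5 = 2^5 = 32
Strings in L = 3
Complement = total - |L|
= 32 - 3
= 29

29


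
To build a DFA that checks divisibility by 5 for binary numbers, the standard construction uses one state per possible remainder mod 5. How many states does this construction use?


Divisibility by 5 is tracked via the remainder mod 5: 0, 1, ..., 4
The construction assigns one state to each remainder
Number of remainders = 5

5


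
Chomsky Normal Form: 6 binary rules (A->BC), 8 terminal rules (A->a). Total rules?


CNF allows two rule forms:
  A -> BC (binary): 6 rules
  A -> a (terminal): 8 rules
Total = 6 + 8 = 14

14


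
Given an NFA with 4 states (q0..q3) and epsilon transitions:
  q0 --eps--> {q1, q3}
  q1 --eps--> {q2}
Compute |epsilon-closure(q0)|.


Starting from q0
Initialize closure = {q0}
Follow epsilon from q0 -> add q1
Follow epsilon from q0 -> add q3
Follow epsilon from q1 -> add q2
Final closure: {q0, q1, q2, q3}
Size = 4

4


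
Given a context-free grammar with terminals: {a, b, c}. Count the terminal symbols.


Terminal symbols: a, b, c
Counting each: a (#1), b (#2), c (#3)
Total = 3

3


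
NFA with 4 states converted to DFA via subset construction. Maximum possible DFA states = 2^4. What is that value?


NFA has 4 states
Subset construction: each DFA state = subset of NFA states
Maximum subsets = 2^4
2^4 = 16

16


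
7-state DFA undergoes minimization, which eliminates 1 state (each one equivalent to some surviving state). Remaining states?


Original DFA: 7 states
Redundant states removed: 1
Minimized states = original - removed
= 7 - 1
= 6

6


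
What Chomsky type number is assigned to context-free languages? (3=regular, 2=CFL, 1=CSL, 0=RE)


Chomsky hierarchy levels:
  Type 3: Regular (DFA/NFA/regex)
  Type 2: Context-free (PDA)
  Type 1: Context-sensitive
  Type 0: Recursively enumerable (TM)
'context-free' corresponds to Type 2

2


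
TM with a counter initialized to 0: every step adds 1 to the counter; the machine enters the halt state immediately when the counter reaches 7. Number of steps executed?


Counter starts at 0. Counting sequence:
  Step 1: counter = 1
  Step 2: counter = 2
  Step 3: counter = 3
  Step 4: counter = 4
  Step 5: counter = 5
  Step 6: counter = 6
  Step 7: counter = 7
Counter reached 7 -> halt
Total steps = 7

7


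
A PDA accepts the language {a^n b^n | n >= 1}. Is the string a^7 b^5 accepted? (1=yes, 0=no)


Language requires equal numbers of a's and b's
PDA pushes for each 'a', pops for each 'b'
Number of a's = 7
Number of b's = 5
7 != 5 -> Reject

0


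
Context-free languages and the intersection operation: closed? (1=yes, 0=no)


CFL closure properties:
  Closed under: union, concatenation, Kleene star
  NOT closed under: intersection, complement
Operation 'intersection' is in not-closed list -> No (not closed)

0


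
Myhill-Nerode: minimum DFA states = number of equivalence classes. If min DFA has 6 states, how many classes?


Myhill-Nerode theorem:
Number of equivalence classes = number of states in minimal DFA
Minimal DFA states = 6
Therefore equivalence classes = 6

6


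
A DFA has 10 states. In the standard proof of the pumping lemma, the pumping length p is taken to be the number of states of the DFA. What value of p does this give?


Pumping lemma for regular languages (standard proof):
Take p = |Q|, the number of DFA states.
Any string of length >= |Q| passes through |Q|+1 states while reading its first |Q| symbols,
so by pigeonhole some state repeats, giving the loop that can be pumped.
Here |Q| = 10
Therefore the proof uses p = 10

10


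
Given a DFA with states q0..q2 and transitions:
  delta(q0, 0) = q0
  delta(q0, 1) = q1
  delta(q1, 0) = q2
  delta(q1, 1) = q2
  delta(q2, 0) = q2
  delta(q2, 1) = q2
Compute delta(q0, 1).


Looking up transition function:
delta(q0, 1) in the table
Row: q0, Column: 1
Result: q1

q1


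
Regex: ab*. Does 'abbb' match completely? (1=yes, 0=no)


Pattern: ab*
String: 'abbb'
Pattern requires: exactly one 'a' followed by zero or more 'b's
First char is 'a' -> OK
Rest 'bbb': all b's? Yes
Result: 1

1


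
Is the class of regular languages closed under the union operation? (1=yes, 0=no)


Regular languages are closed under:
- Union (DFA product construction)
- Intersection (DFA product construction)
- Complement (swap accept/reject states)
- Concatenation (NFA construction)
- Kleene star (NFA construction)
union is in this list
Therefore: closed

1


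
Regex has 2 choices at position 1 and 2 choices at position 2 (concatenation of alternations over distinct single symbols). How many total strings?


First group: 2 alternatives
Second group: 2 alternatives
Concatenation: each choice from group 1 pairs with each from group 2
Total = 2 x 2 = 4

4


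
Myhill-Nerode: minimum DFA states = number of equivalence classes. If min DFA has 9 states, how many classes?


Myhill-Nerode theorem:
Number of equivalence classes = number of states in minimal DFA
Minimal DFA states = 9
Therefore equivalence classes = 9

9


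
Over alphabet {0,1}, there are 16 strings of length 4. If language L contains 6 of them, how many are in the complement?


Alphabet: {0,1}
String length: 4
Total strings of length 4 = 2^4 = 16
Strings in L = 6
Complement = total - |L|
= 16 - 6
= 10

10


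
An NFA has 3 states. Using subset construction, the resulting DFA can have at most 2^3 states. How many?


NFA has 3 states
Subset construction: each DFA state = subset of NFA states
Maximum subsets = 2^3
2^3 = 8

8


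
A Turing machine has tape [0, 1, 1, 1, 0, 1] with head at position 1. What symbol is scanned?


Tape: [0, 1, 1, 1, 0, 1]
Positions: 0 1 2 3 4 5
Values:    0 1 1 1 0 1
Head at position 1
tape[1] = 1

1


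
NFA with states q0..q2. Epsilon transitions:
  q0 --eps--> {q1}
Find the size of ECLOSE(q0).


Starting from q0
Initialize closure = {q0}
Follow epsilon from q0 -> add q1
Final closure: {q0, q1}
Size = 2

2


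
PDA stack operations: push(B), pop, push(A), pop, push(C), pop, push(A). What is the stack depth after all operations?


Tracing stack operations:
  push(B) -> stack = [B], depth=1
  pop -> removed B, stack = [], depth=0
  push(A) -> stack = [A], depth=1
  pop -> removed A, stack = [], depth=0
  push(C) -> stack = [C], depth=1
  pop -> removed C, stack = [], depth=0
  push(A) -> stack = [A], depth=1
Final depth = 1

1


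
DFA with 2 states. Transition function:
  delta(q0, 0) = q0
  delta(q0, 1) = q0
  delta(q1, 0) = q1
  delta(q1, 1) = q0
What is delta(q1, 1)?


Looking up transition function:
delta(q1, 1) in the table
Row: q1, Column: 1
Result: q0

q0


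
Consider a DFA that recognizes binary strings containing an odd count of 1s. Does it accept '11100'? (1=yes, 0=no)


DFA has 2 states: q_even (start, accept=no) and q_odd
Processing string '11100' character by character:
  Position 0: read '1', 1-count=1 -> q_odd
  Position 1: read '1', 1-count=2 -> q_even
  Position 2: read '1', 1-count=3 -> q_odd
  Position 3: read '0', 1-count=3 -> q_odd (no change)
  Position 4: read '0', 1-count=3 -> q_odd (no change)
Final state: q_odd, total 1s = 3 (odd); the DFA requires an odd count -> accept

1


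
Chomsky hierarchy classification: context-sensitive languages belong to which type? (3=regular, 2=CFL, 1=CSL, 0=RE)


Chomsky hierarchy levels:
  Type 3: Regular (DFA/NFA/regex)
  Type 2: Context-free (PDA)
  Type 1: Context-sensitive
  Type 0: Recursively enumerable (TM)
'context-sensitive' corresponds to Type 1

1


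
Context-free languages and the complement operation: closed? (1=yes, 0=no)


CFL closure properties:
  Closed under: union, concatenation, Kleene star
  NOT closed under: intersection, complement
Operation 'complement' is in not-closed list -> No (not closed)

0


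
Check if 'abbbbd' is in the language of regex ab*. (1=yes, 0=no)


Pattern: ab*
String: 'abbbbd'
Pattern requires: exactly one 'a' followed by zero or more 'b's
First char is 'a' -> OK
Rest 'bbbbd': all b's? No
Result: 0

0


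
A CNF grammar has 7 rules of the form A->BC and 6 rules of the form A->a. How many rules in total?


CNF allows two rule forms:
  A -> BC (binary): 7 rules
  A -> a (terminal): 6 rules
Total = 7 + 6 = 13

13


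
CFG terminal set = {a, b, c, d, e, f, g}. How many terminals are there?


Terminal symbols: a, b, c, d, e, f, g
Counting each: a (#1), b (#2), c (#3), d (#4), e (#5), f (#6), g (#7)
Total = 7

7


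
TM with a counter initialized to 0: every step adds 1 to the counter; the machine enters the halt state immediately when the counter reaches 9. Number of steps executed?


Counter starts at 0. Counting sequence:
  Step 1: counter = 1
  Step 2: counter = 2
  Step 3: counter = 3
  Step 4: counter = 4
  Step 5: counter = 5
  Step 6: counter = 6
  ...
  Step 9: counter = 9
Counter reached 9 -> halt
Total steps = 9

9


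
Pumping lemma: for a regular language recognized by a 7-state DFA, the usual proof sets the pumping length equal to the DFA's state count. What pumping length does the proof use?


Pumping lemma for regular languages (standard proof):
Take p = |Q|, the number of DFA states.
Any string of length >= |Q| passes through |Q|+1 states while reading its first |Q| symbols,
so by pigeonhole some state repeats, giving the loop that can be pumped.
Here |Q| = 7
Therefore the proof uses p = 7

7


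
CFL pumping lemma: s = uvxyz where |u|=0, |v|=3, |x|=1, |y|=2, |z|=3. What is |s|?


|s| = |u| + |v| + |x| + |y| + |z|
= 0 + 3 + 1 + 2 + 3
= 3 + 1 + 5
= 4 + 5
= 9

9


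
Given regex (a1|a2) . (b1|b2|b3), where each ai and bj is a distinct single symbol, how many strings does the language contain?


First group: 2 alternatives
Second group: 3 alternatives
Concatenation: each choice from group 1 pairs with each from group 2
Total = 2 x 3 = 6

6


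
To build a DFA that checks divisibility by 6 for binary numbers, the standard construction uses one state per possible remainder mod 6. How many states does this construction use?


Divisibility by 6 is tracked via the remainder mod 6: 0, 1, ..., 5
The construction assigns one state to each remainder
Number of remainders = 6

6


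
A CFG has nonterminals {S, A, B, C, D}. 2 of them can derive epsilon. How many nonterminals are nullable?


Nonterminals: {S, A, B, C, D}
A nonterminal is nullable if it can derive epsilon
Counting nullable nonterminals: 2
Total nullable = 2

2


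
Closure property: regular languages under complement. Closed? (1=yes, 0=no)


Regular languages are closed under:
- Union (DFA product construction)
- Intersection (DFA product construction)
- Complement (swap accept/reject states)
- Concatenation (NFA construction)
- Kleene star (NFA construction)
complement is in this list
Therefore: closed

1


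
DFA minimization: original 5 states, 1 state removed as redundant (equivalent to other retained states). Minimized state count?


Original DFA: 5 states
Redundant states removed: 1
Minimized states = original - removed
= 5 - 1
= 4

4


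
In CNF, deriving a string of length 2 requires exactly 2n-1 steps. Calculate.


Chomsky Normal Form derivation:
String length n = 2
Each step either:
  - Splits a nonterminal into two (n-1 such steps)
  - Converts a nonterminal to terminal (n such steps)
Total = (n-1) + n = 2n - 1
= 2(2) - 1
= 4 - 1
= 3

3


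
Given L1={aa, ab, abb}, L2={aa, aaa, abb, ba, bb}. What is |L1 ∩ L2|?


L1 = {aa, ab, abb}
L2 = {aa, aaa, abb, ba, bb}
Checking each string in L1 against L2:
  'aa': in L2? Yes
  'ab': in L2? No
  'abb': in L2? Yes
Intersection = {aa, abb}
|L1 ∩ L2| = 2

2


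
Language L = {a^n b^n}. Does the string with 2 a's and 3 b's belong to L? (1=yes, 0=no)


Language requires equal numbers of a's and b's
PDA pushes for each 'a', pops for each 'b'
Number of a's = 2
Number of b's = 3
2 != 3 -> Reject

0


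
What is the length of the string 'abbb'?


String: 'abbb'
Counting characters:
  'a' appears 1 time(s)
  'b' appears 3 time(s)
Total length = 1 + 3 = 4

4


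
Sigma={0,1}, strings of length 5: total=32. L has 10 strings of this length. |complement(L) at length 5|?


Alphabet: {0,1}
String length: 5
Total strings of length 5 = 2^5 = 32
Strings in L = 10
Complement = total - |L|
= 32 - 10
= 22

22


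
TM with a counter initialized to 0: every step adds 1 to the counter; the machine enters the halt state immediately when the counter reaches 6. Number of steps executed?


Counter starts at 0. Counting sequence:
  Step 1: counter = 1
  Step 2: counter = 2
  Step 3: counter = 3
  Step 4: counter = 4
  Step 5: counter = 5
  Step 6: counter = 6
Counter reached 6 -> halt
Total steps = 6

6


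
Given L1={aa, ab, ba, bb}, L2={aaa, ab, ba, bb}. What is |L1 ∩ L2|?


L1 = {aa, ab, ba, bb}
L2 = {aaa, ab, ba, bb}
Checking each string in L1 against L2:
  'aa': in L2? No
  'ab': in L2? Yes
  'ba': in L2? Yes
  'bb': in L2? Yes
Intersection = {ab, ba, bb}
|L1 ∩ L2| = 3

3


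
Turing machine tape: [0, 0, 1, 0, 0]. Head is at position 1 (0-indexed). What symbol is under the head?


Tape: [0, 0, 1, 0, 0]
Positions: 0 1 2 3 4
Values:    0 0 1 0 0
Head at position 1
tape[1] = 0

0


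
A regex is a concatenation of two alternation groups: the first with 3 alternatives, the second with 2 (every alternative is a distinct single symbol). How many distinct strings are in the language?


First group: 3 alternatives
Second group: 2 alternatives
Concatenation: each choice from group 1 pairs with each from group 2
Total = 3 x 2 = 6

6
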